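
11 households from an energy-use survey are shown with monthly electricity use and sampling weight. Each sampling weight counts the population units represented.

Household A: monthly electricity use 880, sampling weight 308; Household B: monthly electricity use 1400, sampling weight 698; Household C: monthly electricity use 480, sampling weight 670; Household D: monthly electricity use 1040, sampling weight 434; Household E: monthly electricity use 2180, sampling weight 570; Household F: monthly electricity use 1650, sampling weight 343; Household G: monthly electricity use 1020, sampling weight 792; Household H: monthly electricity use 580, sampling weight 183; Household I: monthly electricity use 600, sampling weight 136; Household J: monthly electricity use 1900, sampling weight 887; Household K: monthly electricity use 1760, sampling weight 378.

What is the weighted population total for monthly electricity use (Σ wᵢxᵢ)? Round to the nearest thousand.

Weighted total = 880×308 + 1400×698 + 480×670 + 1040×434 + 2180×570 + 1650×343 + 1020×792 + 580×183 + 600×136 + 1900×887 + 1760×378
  = 7175910

7176000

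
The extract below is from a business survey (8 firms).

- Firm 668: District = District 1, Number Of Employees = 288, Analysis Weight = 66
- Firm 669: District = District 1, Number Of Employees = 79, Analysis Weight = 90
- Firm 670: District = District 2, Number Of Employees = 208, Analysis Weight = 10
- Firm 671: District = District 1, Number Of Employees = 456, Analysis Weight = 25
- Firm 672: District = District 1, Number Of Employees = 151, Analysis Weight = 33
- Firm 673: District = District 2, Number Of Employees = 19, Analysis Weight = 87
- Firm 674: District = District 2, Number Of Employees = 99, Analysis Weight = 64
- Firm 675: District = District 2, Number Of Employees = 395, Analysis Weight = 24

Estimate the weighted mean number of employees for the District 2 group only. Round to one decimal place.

District 2 rows: 670, 673, 674, 675
Weighted sum = 19549
Sum of weights = 185
Weighted mean = 19549 / 185 = 105.67027

105.7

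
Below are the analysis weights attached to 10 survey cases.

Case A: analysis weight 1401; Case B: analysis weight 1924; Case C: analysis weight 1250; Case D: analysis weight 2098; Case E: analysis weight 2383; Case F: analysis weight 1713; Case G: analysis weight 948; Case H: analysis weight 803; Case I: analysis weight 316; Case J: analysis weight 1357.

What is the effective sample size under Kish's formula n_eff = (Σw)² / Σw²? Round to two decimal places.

Σ wᵢ = 1401 + 1924 + 1250 + 2098 + 2383 + 1713 + 948 + 803 + 316 + 1357 = 14193
Σ wᵢ² = 1962801 + 3701776 + 1562500 + 4401604 + 5678689 + 2934369 + 898704 + 644809 + 99856 + 1841449 = 23726557
n_eff = 14193² / 23726557 = 201441249 / 23726557 = 8.4901172

8.49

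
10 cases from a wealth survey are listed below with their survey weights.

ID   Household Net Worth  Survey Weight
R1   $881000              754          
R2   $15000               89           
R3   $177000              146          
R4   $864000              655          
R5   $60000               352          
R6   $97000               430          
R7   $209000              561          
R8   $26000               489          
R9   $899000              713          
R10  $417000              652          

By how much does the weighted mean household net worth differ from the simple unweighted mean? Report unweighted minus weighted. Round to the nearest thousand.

Unweighted sum = 881000 + 15000 + 177000 + 864000 + 60000 + 97000 + 209000 + 26000 + 899000 + 417000 = 3645000
Unweighted mean = 3645000 / 10 = 364500
Weighted sum = 881000×754 + 15000×89 + 177000×146 + 864000×655 + 60000×352 + 97000×430 + 209000×561 + 26000×489 + 899000×713 + 417000×652
  = 664274000 + 1335000 + 25842000 + 565920000 + 21120000 + 41710000 + 117249000 + 12714000 + 640987000 + 271884000 = 2363035000
Sum of weights = 754 + 89 + 146 + 655 + 352 + 430 + 561 + 489 + 713 + 652 = 4841
Weighted mean = 2363035000 / 4841 = 488129.52
Difference (unweighted minus weighted) = -123629.52

-124000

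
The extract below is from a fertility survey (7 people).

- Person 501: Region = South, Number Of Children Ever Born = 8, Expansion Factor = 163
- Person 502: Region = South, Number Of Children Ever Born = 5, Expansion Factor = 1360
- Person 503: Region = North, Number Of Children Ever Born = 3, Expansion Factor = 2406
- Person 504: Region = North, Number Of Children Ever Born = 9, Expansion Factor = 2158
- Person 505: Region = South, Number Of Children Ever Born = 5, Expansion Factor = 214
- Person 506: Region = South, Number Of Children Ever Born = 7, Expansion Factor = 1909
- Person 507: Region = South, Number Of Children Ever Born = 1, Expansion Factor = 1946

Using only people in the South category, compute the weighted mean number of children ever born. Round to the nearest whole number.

4

South rows: 501, 502, 505, 506, 507
Weighted sum = 8×163 + 5×1360 + 5×214 + 7×1909 + 1×1946
  = 1304 + 6800 + 1070 + 13363 + 1946 = 24483
Sum of weights = 163 + 1360 + 214 + 1909 + 1946 = 5592
Weighted mean = 24483 / 5592 = 4.3782189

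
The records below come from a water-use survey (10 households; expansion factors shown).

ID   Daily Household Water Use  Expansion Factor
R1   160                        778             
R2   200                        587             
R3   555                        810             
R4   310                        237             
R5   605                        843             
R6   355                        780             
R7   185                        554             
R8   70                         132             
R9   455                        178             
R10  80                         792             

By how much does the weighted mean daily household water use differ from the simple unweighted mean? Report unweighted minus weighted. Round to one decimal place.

Unweighted sum = 160 + 200 + 555 + 310 + 605 + 355 + 185 + 70 + 455 + 80 = 2975
Unweighted mean = 2975 / 10 = 297.5
Weighted sum = 160×778 + 200×587 + 555×810 + 310×237 + 605×843 + 355×780 + 185×554 + 70×132 + 455×178 + 80×792
  = 1807895
Sum of weights = 5691
Weighted mean = 1807895 / 5691 = 317.67616
Difference (unweighted minus weighted) = -20.176155

-20.2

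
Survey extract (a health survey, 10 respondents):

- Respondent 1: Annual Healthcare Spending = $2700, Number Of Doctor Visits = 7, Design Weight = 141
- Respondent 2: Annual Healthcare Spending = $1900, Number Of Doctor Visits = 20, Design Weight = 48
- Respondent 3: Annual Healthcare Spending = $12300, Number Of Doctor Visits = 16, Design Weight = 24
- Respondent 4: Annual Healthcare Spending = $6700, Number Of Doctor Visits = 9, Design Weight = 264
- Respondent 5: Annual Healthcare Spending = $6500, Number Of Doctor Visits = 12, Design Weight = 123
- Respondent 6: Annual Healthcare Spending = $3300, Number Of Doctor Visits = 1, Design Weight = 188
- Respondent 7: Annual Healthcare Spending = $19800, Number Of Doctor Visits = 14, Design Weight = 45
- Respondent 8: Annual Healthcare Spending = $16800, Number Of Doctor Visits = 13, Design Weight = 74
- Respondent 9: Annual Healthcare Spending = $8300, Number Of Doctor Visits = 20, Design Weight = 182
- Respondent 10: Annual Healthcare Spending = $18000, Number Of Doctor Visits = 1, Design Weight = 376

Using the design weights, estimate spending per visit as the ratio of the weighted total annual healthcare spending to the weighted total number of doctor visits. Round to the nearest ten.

Σ wᵢ·y = 2700×141 + 1900×48 + 12300×24 + 6700×264 + 6500×123 + 3300×188 + 19800×45 + 16800×74 + 8300×182 + 18000×376
  = 14368600
Σ wᵢ·x = 7×141 + 20×48 + 16×24 + 9×264 + 12×123 + 1×188 + 14×45 + 13×74 + 20×182 + 1×376
  = 987 + 960 + 384 + 2376 + 1476 + 188 + 630 + 962 + 3640 + 376 = 11979
Ratio = 14368600 / 11979 = 1199.4824

1200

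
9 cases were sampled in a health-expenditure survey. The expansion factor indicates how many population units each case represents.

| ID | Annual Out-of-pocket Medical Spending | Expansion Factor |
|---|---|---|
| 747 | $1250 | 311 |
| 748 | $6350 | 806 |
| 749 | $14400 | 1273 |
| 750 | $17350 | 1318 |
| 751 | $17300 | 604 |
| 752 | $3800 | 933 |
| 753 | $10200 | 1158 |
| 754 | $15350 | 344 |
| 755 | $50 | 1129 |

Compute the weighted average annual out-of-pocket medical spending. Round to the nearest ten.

Weighted sum = 1250×311 + 6350×806 + 14400×1273 + 17350×1318 + 17300×604 + 3800×933 + 10200×1158 + 15350×344 + 50×1129
  = 77848400
Sum of weights = 311 + 806 + 1273 + 1318 + 604 + 933 + 1158 + 344 + 1129 = 7876
Weighted mean = 77848400 / 7876 = 9884.256

9880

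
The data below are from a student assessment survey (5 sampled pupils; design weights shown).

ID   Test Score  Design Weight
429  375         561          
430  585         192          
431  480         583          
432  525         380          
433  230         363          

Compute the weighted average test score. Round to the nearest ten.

430

Weighted sum = 375×561 + 585×192 + 480×583 + 525×380 + 230×363
  = 210375 + 112320 + 279840 + 199500 + 83490 = 885525
Sum of weights = 2079
Weighted mean = 885525 / 2079 = 425.93795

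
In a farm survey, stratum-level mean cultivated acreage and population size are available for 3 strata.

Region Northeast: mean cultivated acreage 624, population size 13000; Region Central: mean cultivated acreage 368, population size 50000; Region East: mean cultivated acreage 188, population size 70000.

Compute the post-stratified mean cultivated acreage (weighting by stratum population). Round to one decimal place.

Σ Nₕ·x̄ₕ = 624×13000 + 368×50000 + 188×70000
  = 8112000 + 18400000 + 13160000 = 39672000
Σ Nₕ = 13000 + 50000 + 70000 = 133000
Overall mean = 39672000 / 133000 = 298.28571

298.3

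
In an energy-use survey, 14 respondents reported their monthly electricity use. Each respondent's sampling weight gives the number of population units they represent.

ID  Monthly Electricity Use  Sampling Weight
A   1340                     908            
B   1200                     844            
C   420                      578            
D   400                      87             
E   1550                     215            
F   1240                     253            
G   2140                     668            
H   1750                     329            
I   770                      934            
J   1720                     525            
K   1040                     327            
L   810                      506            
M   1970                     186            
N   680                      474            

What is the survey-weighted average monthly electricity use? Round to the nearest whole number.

1203

Weighted sum = 8220180
Sum of weights = 6834
Weighted mean = 8220180 / 6834 = 1202.8358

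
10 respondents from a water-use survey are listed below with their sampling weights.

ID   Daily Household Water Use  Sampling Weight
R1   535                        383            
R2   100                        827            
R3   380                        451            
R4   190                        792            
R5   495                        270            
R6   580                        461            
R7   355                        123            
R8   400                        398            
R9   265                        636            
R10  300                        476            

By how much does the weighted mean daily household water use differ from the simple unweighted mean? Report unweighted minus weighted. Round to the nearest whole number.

Unweighted sum = 3600
Unweighted mean = 3600 / 10 = 360
Weighted sum = 535×383 + 100×827 + 380×451 + 190×792 + 495×270 + 580×461 + 355×123 + 400×398 + 265×636 + 300×476
  = 1524700
Sum of weights = 383 + 827 + 451 + 792 + 270 + 461 + 123 + 398 + 636 + 476 = 4817
Weighted mean = 1524700 / 4817 = 316.52481
Difference (unweighted minus weighted) = 43.475192

43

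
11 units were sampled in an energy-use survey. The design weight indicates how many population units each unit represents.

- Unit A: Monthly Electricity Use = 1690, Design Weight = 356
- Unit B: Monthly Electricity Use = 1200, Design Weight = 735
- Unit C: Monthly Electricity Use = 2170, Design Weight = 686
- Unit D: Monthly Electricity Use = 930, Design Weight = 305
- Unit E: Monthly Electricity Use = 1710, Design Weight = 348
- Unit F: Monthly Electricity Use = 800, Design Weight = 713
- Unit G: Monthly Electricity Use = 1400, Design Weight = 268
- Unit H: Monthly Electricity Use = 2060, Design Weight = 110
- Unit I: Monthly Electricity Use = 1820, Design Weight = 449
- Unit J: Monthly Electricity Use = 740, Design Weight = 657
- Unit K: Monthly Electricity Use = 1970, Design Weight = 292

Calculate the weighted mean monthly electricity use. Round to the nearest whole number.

Weighted sum = 1690×356 + 1200×735 + 2170×686 + 930×305 + 1710×348 + 800×713 + 1400×268 + 2060×110 + 1820×449 + 740×657 + 1970×292
  = 6901790
Sum of weights = 356 + 735 + 686 + 305 + 348 + 713 + 268 + 110 + 449 + 657 + 292 = 4919
Weighted mean = 6901790 / 4919 = 1403.088

1403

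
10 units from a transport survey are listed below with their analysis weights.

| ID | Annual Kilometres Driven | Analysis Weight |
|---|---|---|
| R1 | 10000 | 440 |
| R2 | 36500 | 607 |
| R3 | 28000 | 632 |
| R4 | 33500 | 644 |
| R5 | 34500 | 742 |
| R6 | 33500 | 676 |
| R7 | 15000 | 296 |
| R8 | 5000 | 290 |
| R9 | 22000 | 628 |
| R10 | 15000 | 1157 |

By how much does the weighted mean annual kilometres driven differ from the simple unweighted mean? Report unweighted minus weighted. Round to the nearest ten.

Unweighted sum = 10000 + 36500 + 28000 + 33500 + 34500 + 33500 + 15000 + 5000 + 22000 + 15000 = 233000
Unweighted mean = 233000 / 10 = 23300
Weighted sum = 10000×440 + 36500×607 + 28000×632 + 33500×644 + 34500×742 + 33500×676 + 15000×296 + 5000×290 + 22000×628 + 15000×1157
  = 151131500
Sum of weights = 440 + 607 + 632 + 644 + 742 + 676 + 296 + 290 + 628 + 1157 = 6112
Weighted mean = 151131500 / 6112 = 24727.012
Difference (unweighted minus weighted) = -1427.0124

-1430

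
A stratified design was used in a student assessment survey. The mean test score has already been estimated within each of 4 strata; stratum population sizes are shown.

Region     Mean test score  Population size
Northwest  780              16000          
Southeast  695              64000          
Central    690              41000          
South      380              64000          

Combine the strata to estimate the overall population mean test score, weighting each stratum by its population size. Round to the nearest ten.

Σ Nₕ·x̄ₕ = 780×16000 + 695×64000 + 690×41000 + 380×64000
  = 12480000 + 44480000 + 28290000 + 24320000 = 109570000
Σ Nₕ = 16000 + 64000 + 41000 + 64000 = 185000
Overall mean = 109570000 / 185000 = 592.27027

590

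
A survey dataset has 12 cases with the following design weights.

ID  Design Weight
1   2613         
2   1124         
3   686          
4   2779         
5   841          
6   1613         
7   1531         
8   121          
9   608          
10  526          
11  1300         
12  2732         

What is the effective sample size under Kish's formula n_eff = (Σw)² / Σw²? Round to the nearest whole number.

9

Σ wᵢ = 2613 + 1124 + 686 + 2779 + 841 + 1613 + 1531 + 121 + 608 + 526 + 1300 + 2732 = 16474
Σ wᵢ² = 31752398
n_eff = 16474² / 31752398 = 271392676 / 31752398 = 8.5471553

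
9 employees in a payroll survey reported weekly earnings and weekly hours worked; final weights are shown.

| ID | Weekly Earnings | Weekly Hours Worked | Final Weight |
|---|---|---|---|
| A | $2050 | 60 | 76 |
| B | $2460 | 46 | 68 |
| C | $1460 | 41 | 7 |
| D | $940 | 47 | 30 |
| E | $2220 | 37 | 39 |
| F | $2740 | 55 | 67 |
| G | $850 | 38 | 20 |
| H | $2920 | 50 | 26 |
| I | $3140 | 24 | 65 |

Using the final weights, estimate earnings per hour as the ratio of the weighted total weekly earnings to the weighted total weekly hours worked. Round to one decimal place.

51.2

Σ wᵢ·y = 2050×76 + 2460×68 + 1460×7 + 940×30 + 2220×39 + 2740×67 + 850×20 + 2920×26 + 3140×65
  = 928680
Σ wᵢ·x = 60×76 + 46×68 + 41×7 + 47×30 + 37×39 + 55×67 + 38×20 + 50×26 + 24×65
  = 4560 + 3128 + 287 + 1410 + 1443 + 3685 + 760 + 1300 + 1560 = 18133
Ratio = 928680 / 18133 = 51.214912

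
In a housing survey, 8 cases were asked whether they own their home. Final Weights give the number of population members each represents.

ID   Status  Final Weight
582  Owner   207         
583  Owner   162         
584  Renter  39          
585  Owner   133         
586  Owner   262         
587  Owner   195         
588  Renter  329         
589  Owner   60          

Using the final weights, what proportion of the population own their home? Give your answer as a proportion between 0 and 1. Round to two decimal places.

Sum of weights for 'Owner' = 207 + 162 + 133 + 262 + 195 + 60 = 1019
Total weight = 207 + 162 + 39 + 133 + 262 + 195 + 329 + 60 = 1387
Weighted proportion = 1019 / 1387 = 0.73467916

0.73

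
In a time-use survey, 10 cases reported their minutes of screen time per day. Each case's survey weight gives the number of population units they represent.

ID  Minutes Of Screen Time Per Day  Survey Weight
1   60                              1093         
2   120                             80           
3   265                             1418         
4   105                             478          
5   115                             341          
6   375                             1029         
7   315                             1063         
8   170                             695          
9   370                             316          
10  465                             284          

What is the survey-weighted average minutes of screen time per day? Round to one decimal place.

Weighted sum = 60×1093 + 120×80 + 265×1418 + 105×478 + 115×341 + 375×1029 + 315×1063 + 170×695 + 370×316 + 465×284
  = 65580 + 9600 + 375770 + 50190 + 39215 + 385875 + 334845 + 118150 + 116920 + 132060 = 1628205
Sum of weights = 1093 + 80 + 1418 + 478 + 341 + 1029 + 1063 + 695 + 316 + 284 = 6797
Weighted mean = 1628205 / 6797 = 239.54759

239.5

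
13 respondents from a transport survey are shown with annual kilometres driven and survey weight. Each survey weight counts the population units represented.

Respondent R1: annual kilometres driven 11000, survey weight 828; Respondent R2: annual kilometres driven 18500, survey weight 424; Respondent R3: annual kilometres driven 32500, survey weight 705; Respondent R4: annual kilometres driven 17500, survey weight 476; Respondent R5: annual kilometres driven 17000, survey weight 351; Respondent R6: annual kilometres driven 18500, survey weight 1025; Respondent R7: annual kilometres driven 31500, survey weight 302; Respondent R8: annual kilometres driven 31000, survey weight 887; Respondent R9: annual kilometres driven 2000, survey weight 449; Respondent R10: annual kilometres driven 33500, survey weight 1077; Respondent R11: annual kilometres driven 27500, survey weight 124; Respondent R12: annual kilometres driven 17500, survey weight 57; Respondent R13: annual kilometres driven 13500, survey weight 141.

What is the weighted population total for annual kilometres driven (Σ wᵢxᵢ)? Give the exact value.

153422500

Weighted total = 153422500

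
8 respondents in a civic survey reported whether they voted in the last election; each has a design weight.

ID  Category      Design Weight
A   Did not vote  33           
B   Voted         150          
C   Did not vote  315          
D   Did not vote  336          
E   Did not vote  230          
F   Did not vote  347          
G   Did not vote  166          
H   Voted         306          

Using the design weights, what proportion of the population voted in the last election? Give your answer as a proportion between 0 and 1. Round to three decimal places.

Sum of weights for 'Voted' = 150 + 306 = 456
Total weight = 33 + 150 + 315 + 336 + 230 + 347 + 166 + 306 = 1883
Weighted proportion = 456 / 1883 = 0.24216676

0.242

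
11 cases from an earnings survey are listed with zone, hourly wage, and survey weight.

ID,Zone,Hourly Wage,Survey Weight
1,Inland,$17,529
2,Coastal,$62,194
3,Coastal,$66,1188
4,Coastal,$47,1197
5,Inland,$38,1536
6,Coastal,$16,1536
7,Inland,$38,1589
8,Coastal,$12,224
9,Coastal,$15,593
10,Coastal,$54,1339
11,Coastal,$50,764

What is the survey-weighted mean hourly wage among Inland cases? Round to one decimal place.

35.0

Inland rows: 1, 5, 7
Weighted sum = 17×529 + 38×1536 + 38×1589
  = 8993 + 58368 + 60382 = 127743
Sum of weights = 529 + 1536 + 1589 = 3654
Weighted mean = 127743 / 3654 = 34.95977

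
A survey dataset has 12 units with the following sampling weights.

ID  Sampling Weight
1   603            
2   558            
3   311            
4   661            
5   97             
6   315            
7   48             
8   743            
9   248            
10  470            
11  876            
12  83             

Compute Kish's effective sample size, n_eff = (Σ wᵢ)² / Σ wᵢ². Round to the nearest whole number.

9

Σ wᵢ = 603 + 558 + 311 + 661 + 97 + 315 + 48 + 743 + 248 + 470 + 876 + 83 = 5013
Σ wᵢ² = 2928271
n_eff = 5013² / 2928271 = 25130169 / 2928271 = 8.5819137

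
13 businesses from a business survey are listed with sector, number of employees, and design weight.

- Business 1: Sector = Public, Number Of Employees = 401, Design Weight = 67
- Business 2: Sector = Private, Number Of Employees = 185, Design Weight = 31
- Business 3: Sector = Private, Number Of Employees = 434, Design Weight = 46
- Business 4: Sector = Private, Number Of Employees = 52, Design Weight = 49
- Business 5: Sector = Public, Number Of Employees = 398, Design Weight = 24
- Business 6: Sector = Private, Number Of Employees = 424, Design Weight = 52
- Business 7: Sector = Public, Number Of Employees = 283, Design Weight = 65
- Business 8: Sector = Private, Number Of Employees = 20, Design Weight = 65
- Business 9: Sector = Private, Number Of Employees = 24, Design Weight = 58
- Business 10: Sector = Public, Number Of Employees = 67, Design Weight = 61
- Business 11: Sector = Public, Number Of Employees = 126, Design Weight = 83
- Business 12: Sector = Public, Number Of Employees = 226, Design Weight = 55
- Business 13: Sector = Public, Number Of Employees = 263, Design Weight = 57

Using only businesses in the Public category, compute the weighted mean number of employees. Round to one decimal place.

234.9

Public rows: 1, 5, 7, 10, 11, 12, 13
Weighted sum = 96780
Sum of weights = 67 + 24 + 65 + 61 + 83 + 55 + 57 = 412
Weighted mean = 96780 / 412 = 234.90291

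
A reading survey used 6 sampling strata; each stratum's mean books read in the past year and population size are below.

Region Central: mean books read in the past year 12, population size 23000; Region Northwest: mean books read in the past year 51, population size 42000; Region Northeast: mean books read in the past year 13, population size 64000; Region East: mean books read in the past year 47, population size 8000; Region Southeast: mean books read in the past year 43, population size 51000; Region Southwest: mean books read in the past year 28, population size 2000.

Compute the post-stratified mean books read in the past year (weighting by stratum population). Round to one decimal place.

30.9

Σ Nₕ·x̄ₕ = 12×23000 + 51×42000 + 13×64000 + 47×8000 + 43×51000 + 28×2000
  = 5875000
Σ Nₕ = 23000 + 42000 + 64000 + 8000 + 51000 + 2000 = 190000
Overall mean = 5875000 / 190000 = 30.921053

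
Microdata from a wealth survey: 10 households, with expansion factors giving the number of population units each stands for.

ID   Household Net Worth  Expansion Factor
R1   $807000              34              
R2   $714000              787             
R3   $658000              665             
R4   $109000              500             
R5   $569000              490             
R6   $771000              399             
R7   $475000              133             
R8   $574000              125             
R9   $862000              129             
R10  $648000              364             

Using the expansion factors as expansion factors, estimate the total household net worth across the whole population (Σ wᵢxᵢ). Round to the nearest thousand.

2149860000

Weighted total = 807000×34 + 714000×787 + 658000×665 + 109000×500 + 569000×490 + 771000×399 + 475000×133 + 574000×125 + 862000×129 + 648000×364
  = 27438000 + 561918000 + 437570000 + 54500000 + 278810000 + 307629000 + 63175000 + 71750000 + 111198000 + 235872000 = 2149860000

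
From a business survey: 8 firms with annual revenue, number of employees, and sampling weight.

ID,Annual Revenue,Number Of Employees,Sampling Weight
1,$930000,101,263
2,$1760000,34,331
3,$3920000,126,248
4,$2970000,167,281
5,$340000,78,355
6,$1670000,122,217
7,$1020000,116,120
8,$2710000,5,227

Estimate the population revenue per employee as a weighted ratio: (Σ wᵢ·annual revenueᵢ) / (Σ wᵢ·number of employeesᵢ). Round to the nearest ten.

Σ wᵢ·y = 930000×263 + 1760000×331 + 3920000×248 + 2970000×281 + 340000×355 + 1670000×217 + 1020000×120 + 2710000×227
  = 244590000 + 582560000 + 972160000 + 834570000 + 120700000 + 362390000 + 122400000 + 615170000 = 3854540000
Σ wᵢ·x = 101×263 + 34×331 + 126×248 + 167×281 + 78×355 + 122×217 + 116×120 + 5×227
  = 26563 + 11254 + 31248 + 46927 + 27690 + 26474 + 13920 + 1135 = 185211
Ratio = 3854540000 / 185211 = 20811.615

20810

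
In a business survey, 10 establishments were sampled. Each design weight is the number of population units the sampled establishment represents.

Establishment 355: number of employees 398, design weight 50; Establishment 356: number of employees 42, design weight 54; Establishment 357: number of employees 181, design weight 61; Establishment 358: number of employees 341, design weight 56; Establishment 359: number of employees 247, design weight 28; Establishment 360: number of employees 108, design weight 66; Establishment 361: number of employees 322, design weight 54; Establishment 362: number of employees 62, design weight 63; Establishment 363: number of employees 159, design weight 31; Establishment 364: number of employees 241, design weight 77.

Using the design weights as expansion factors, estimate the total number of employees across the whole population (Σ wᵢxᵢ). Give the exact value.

Weighted total = 398×50 + 42×54 + 181×61 + 341×56 + 247×28 + 108×66 + 322×54 + 62×63 + 159×31 + 241×77
  = 19900 + 2268 + 11041 + 19096 + 6916 + 7128 + 17388 + 3906 + 4929 + 18557 = 111129

111129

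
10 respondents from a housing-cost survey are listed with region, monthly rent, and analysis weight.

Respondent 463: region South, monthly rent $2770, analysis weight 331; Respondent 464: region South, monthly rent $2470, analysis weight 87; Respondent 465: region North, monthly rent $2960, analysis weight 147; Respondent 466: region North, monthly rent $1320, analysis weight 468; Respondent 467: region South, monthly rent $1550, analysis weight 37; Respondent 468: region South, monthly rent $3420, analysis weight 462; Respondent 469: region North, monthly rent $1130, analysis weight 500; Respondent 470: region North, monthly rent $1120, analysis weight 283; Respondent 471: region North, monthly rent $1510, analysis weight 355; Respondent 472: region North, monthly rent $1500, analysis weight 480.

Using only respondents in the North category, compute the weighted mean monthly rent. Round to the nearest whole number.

North rows: 465, 466, 469, 470, 471, 472
Weighted sum = 2960×147 + 1320×468 + 1130×500 + 1120×283 + 1510×355 + 1500×480
  = 435120 + 617760 + 565000 + 316960 + 536050 + 720000 = 3190890
Sum of weights = 2233
Weighted mean = 3190890 / 2233 = 1428.97

1429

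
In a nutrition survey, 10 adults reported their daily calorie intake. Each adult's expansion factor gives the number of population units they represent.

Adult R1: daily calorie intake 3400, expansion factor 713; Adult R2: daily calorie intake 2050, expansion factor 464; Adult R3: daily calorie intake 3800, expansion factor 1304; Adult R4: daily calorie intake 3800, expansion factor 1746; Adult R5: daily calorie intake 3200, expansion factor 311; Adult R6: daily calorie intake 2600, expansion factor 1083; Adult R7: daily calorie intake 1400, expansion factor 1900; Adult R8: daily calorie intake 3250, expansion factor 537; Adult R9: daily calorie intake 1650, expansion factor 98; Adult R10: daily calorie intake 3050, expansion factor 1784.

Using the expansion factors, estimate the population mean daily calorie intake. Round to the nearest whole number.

Weighted sum = 3400×713 + 2050×464 + 3800×1304 + 3800×1746 + 3200×311 + 2600×1083 + 1400×1900 + 3250×537 + 1650×98 + 3050×1784
  = 28784550
Sum of weights = 713 + 464 + 1304 + 1746 + 311 + 1083 + 1900 + 537 + 98 + 1784 = 9940
Weighted mean = 28784550 / 9940 = 2895.83

2896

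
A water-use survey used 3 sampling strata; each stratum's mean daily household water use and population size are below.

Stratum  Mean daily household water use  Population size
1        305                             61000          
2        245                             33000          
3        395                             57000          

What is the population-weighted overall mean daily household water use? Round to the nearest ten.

330

Σ Nₕ·x̄ₕ = 305×61000 + 245×33000 + 395×57000
  = 18605000 + 8085000 + 22515000 = 49205000
Σ Nₕ = 61000 + 33000 + 57000 = 151000
Overall mean = 49205000 / 151000 = 325.86093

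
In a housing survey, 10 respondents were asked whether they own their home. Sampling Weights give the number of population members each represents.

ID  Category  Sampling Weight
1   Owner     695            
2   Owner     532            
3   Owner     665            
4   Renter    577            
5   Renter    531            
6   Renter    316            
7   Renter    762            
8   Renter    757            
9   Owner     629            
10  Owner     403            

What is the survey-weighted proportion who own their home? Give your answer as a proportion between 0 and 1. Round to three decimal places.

0.498

Sum of weights for 'Owner' = 695 + 532 + 665 + 629 + 403 = 2924
Total weight = 695 + 532 + 665 + 577 + 531 + 316 + 762 + 757 + 629 + 403 = 5867
Weighted proportion = 2924 / 5867 = 0.49838077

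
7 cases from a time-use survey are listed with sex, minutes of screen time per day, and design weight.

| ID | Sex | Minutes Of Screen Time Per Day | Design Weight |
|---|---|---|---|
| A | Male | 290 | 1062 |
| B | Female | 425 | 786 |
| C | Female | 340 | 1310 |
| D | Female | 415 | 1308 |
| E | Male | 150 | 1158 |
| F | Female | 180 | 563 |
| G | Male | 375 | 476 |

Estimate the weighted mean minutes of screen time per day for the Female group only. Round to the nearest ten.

360

Female rows: B, C, D, F
Weighted sum = 425×786 + 340×1310 + 415×1308 + 180×563
  = 334050 + 445400 + 542820 + 101340 = 1423610
Sum of weights = 3967
Weighted mean = 1423610 / 3967 = 358.86312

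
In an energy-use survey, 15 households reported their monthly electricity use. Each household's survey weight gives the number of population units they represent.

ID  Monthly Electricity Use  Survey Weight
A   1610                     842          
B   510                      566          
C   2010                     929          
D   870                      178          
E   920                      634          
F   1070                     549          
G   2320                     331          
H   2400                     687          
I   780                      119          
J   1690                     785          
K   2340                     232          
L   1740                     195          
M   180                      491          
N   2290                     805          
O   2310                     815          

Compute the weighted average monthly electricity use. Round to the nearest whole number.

Weighted sum = 13369990
Sum of weights = 8158
Weighted mean = 13369990 / 8158 = 1638.8809

1639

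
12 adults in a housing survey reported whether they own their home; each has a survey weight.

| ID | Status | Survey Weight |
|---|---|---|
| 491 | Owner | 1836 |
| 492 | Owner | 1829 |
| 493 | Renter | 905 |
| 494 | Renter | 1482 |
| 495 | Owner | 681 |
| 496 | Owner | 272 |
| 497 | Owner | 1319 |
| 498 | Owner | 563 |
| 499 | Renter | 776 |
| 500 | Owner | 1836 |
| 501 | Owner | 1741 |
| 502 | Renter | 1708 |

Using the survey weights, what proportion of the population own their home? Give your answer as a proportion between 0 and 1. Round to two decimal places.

0.67

Sum of weights for 'Owner' = 1836 + 1829 + 681 + 272 + 1319 + 563 + 1836 + 1741 = 10077
Total weight = 14948
Weighted proportion = 10077 / 14948 = 0.67413701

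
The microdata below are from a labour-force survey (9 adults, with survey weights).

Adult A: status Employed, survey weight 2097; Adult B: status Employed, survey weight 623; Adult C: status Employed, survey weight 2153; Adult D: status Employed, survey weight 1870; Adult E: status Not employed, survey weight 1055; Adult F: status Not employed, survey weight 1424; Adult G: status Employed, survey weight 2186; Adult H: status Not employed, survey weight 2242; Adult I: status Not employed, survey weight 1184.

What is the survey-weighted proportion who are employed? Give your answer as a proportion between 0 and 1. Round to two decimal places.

Sum of weights for 'Employed' = 2097 + 623 + 2153 + 1870 + 2186 = 8929
Total weight = 2097 + 623 + 2153 + 1870 + 1055 + 1424 + 2186 + 2242 + 1184 = 14834
Weighted proportion = 8929 / 14834 = 0.601928

0.60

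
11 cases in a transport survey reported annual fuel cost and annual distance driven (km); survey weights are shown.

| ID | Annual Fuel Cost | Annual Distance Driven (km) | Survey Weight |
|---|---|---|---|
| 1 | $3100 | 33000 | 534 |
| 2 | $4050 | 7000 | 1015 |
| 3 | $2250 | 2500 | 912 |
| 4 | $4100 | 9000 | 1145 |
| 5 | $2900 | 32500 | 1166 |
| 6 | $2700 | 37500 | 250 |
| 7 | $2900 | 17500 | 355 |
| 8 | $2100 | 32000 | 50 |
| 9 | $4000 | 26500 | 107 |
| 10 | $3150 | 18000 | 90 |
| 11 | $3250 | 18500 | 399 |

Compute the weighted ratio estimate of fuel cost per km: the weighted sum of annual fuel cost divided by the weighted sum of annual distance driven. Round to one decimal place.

0.2

Σ wᵢ·y = 3100×534 + 4050×1015 + 2250×912 + 4100×1145 + 2900×1166 + 2700×250 + 2900×355 + 2100×50 + 4000×107 + 3150×90 + 3250×399
  = 19711800
Σ wᵢ·x = 104231500
Ratio = 19711800 / 104231500 = 0.18911557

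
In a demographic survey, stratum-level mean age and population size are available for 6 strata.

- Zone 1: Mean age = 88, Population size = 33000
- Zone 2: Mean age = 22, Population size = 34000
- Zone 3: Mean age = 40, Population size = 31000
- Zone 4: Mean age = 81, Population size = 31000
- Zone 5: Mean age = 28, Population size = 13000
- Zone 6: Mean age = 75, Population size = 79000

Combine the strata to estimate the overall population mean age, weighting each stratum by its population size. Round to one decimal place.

Σ Nₕ·x̄ₕ = 88×33000 + 22×34000 + 40×31000 + 81×31000 + 28×13000 + 75×79000
  = 13692000
Σ Nₕ = 33000 + 34000 + 31000 + 31000 + 13000 + 79000 = 221000
Overall mean = 13692000 / 221000 = 61.954751

62.0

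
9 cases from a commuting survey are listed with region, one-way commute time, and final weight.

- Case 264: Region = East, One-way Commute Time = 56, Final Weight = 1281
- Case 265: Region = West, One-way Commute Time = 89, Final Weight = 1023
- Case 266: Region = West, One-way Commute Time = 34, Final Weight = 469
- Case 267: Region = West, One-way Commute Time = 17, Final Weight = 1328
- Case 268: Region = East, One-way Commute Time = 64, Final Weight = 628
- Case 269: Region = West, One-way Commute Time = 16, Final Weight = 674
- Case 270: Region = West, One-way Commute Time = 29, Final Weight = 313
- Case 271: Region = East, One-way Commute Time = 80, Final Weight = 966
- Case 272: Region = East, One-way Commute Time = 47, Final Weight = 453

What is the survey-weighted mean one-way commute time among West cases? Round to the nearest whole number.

West rows: 265, 266, 267, 269, 270
Weighted sum = 89×1023 + 34×469 + 17×1328 + 16×674 + 29×313
  = 149430
Sum of weights = 3807
Weighted mean = 149430 / 3807 = 39.251379

39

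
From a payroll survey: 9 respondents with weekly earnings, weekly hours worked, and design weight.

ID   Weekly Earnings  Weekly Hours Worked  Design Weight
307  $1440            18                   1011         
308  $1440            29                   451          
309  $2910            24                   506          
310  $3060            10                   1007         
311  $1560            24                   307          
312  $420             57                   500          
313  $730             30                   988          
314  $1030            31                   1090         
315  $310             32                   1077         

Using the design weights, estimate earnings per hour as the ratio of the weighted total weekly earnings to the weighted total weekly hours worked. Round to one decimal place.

Σ wᵢ·y = 1440×1011 + 1440×451 + 2910×506 + 3060×1007 + 1560×307 + 420×500 + 730×988 + 1030×1090 + 310×1077
  = 9525890
Σ wᵢ·x = 18×1011 + 29×451 + 24×506 + 10×1007 + 24×307 + 57×500 + 30×988 + 31×1090 + 32×1077
  = 18198 + 13079 + 12144 + 10070 + 7368 + 28500 + 29640 + 33790 + 34464 = 187253
Ratio = 9525890 / 187253 = 50.871762

50.9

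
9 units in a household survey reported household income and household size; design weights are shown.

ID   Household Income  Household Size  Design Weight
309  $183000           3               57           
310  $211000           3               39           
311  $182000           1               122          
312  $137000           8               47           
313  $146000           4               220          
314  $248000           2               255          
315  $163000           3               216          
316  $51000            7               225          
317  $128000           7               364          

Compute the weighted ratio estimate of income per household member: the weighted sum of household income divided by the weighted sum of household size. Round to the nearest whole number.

33963

Σ wᵢ·y = 183000×57 + 211000×39 + 182000×122 + 137000×47 + 146000×220 + 248000×255 + 163000×216 + 51000×225 + 128000×364
  = 10431000 + 8229000 + 22204000 + 6439000 + 32120000 + 63240000 + 35208000 + 11475000 + 46592000 = 235938000
Σ wᵢ·x = 3×57 + 3×39 + 1×122 + 8×47 + 4×220 + 2×255 + 3×216 + 7×225 + 7×364
  = 6947
Ratio = 235938000 / 6947 = 33962.574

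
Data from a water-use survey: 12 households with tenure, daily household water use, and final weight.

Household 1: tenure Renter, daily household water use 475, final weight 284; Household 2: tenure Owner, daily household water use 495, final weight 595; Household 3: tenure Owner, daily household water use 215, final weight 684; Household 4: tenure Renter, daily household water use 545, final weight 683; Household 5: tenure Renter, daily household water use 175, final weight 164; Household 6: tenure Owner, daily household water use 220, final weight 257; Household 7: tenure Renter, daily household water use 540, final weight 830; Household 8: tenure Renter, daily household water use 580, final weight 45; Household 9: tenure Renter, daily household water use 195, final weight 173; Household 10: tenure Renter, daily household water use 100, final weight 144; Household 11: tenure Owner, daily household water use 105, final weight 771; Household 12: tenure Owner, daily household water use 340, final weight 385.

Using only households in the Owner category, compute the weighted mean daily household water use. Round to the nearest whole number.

264

Owner rows: 2, 3, 6, 11, 12
Weighted sum = 495×595 + 215×684 + 220×257 + 105×771 + 340×385
  = 294525 + 147060 + 56540 + 80955 + 130900 = 709980
Sum of weights = 595 + 684 + 257 + 771 + 385 = 2692
Weighted mean = 709980 / 2692 = 263.737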